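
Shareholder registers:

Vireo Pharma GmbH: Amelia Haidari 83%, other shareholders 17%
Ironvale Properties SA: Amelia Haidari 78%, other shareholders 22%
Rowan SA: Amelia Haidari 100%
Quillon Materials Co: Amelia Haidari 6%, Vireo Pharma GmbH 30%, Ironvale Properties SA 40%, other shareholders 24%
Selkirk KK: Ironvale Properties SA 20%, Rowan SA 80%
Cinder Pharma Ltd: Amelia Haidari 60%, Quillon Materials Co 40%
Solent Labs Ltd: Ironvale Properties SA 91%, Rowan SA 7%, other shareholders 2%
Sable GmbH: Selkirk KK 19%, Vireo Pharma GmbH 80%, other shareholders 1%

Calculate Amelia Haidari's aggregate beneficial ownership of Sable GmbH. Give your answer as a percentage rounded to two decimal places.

84.56%

Amelia reaches Sable along 3 paths.
Via Ironvale → Selkirk: 78% × 20% × 19% = 2.964%.
Via Rowan → Selkirk: 100% × 80% × 19% = 15.2%.
Via Vireo: 83% × 80% = 66.4%.
Total: 2.964% + 15.2% + 66.4% = 84.564%.
Rounded: 84.56%.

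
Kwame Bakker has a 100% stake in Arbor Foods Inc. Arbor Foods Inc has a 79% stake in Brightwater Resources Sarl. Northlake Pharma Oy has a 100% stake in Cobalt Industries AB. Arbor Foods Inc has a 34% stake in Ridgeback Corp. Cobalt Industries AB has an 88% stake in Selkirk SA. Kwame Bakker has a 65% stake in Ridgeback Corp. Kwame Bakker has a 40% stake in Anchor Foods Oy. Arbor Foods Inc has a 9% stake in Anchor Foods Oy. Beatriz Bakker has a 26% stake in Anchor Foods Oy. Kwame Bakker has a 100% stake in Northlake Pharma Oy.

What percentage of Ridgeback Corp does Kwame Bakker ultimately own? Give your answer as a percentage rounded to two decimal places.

Kwame reaches Ridgeback along 2 paths.
Via Arbor: 100% × 34% = 34%.
Direct stake: 65% = 65%.
Total: 34% + 65% = 99%.
Rounded: 99.00%.

99.00%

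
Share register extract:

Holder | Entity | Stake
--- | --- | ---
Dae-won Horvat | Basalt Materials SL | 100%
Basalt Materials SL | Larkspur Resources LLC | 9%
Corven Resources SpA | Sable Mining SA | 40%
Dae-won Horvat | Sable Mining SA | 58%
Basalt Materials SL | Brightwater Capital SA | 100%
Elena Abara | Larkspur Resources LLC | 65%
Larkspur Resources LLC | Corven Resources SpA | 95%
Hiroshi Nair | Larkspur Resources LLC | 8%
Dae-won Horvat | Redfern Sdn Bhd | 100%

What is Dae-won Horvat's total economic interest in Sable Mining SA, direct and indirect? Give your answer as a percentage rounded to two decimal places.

Dae-won reaches Sable along 2 paths.
Via Basalt → Larkspur → Corven: 100% × 9% × 95% × 40% = 3.42%.
Direct stake: 58% = 58%.
Total: 3.42% + 58% = 61.42%.

61.42%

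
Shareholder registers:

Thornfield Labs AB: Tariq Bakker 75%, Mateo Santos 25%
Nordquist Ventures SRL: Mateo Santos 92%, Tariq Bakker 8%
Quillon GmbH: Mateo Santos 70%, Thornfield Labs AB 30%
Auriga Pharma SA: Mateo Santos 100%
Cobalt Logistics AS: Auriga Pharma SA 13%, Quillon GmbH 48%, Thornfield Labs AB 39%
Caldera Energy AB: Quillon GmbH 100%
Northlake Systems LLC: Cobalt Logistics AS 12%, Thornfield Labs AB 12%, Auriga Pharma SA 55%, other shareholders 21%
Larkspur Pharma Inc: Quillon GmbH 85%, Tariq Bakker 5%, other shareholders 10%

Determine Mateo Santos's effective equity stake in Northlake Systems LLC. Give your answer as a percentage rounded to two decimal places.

65.19%

Mateo reaches Northlake along 6 paths.
Via Auriga → Cobalt: 100% × 13% × 12% = 1.56%.
Via Quillon → Cobalt: 70% × 48% × 12% = 4.032%.
Via Thornfield → Quillon → Cobalt: 25% × 30% × 48% × 12% = 0.432%.
Via Thornfield → Cobalt: 25% × 39% × 12% = 1.17%.
Via Thornfield: 25% × 12% = 3%.
Via Auriga: 100% × 55% = 55%.
Total: 1.56% + 4.032% + 0.432% + 1.17% + 3% + 55% = 65.194%.
Rounded: 65.19%.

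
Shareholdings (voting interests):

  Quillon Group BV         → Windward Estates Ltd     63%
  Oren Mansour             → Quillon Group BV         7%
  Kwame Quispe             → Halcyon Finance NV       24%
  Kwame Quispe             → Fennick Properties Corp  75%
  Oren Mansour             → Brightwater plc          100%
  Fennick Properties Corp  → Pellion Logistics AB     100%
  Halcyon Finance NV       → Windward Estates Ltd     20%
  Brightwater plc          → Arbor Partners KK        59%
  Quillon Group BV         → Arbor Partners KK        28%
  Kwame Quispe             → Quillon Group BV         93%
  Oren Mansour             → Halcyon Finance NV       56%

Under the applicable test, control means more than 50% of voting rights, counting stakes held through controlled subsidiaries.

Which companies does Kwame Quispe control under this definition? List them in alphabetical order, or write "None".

Kwame holds 93% of Quillon, so Kwame controls Quillon.
Kwame holds 75% of Fennick, so Kwame controls Fennick.
Fennick holds 100% of Pellion, so Kwame controls Pellion.
Quillon holds 63% of Windward, so Kwame controls Windward.
No other company's threshold is met.

Fennick Properties Corp, Pellion Logistics AB, Quillon Group BV, Windward Estates Ltd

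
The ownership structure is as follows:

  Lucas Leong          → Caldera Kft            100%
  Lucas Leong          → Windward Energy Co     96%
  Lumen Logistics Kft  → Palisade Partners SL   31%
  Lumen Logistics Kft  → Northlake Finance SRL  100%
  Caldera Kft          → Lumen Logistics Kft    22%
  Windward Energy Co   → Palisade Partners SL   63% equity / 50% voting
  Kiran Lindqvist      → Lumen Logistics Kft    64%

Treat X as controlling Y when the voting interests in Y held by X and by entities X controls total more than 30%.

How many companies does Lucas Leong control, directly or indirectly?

Lucas holds 100% of Caldera, so Lucas controls Caldera.
Lucas holds 96% of Windward, so Lucas controls Windward.
Windward holds 50% of Palisade, so Lucas controls Palisade.
No other company's threshold is met.
Lucas controls 3 companies.

3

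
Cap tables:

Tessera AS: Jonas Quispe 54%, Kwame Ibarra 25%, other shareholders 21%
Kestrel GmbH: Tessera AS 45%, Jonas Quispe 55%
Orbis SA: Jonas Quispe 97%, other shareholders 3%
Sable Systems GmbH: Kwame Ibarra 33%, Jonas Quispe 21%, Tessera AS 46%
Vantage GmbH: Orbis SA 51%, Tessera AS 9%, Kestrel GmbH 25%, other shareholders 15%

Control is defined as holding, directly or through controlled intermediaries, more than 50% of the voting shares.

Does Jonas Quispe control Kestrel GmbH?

Jonas holds 54% of Tessera, so Jonas controls Tessera.
Tessera and Jonas together hold 45% + 55% = 100% of Kestrel, so Jonas controls Kestrel.

Yes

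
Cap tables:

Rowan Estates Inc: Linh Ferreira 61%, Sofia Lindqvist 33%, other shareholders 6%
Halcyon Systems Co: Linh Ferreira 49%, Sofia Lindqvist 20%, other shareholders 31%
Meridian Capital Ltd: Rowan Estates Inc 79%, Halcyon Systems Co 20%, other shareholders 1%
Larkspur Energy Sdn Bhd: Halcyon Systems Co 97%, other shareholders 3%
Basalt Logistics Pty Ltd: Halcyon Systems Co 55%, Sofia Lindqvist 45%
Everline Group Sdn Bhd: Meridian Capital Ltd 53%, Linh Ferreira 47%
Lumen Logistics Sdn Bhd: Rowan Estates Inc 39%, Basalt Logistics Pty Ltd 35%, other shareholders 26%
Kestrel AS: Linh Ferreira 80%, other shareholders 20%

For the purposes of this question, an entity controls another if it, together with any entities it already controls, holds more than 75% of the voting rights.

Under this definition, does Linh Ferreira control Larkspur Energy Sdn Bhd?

Linh holds 80% of Kestrel, so Linh controls Kestrel.
Neither Linh nor any entity Linh controls holds any voting interest in Larkspur.
So Linh does not control Larkspur.

No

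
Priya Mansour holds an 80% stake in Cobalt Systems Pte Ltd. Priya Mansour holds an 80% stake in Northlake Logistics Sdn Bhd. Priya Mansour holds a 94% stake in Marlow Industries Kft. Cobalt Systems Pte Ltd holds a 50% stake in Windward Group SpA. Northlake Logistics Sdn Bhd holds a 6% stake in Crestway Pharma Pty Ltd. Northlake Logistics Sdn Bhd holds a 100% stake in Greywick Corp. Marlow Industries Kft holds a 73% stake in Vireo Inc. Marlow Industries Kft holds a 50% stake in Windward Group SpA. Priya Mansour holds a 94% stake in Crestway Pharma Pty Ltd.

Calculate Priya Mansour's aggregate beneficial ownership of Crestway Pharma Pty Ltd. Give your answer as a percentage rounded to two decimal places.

Priya reaches Crestway along 2 paths.
Direct stake: 94% = 94%.
Via Northlake: 80% × 6% = 4.8%.
Total: 94% + 4.8% = 98.8%.
Rounded: 98.80%.

98.80%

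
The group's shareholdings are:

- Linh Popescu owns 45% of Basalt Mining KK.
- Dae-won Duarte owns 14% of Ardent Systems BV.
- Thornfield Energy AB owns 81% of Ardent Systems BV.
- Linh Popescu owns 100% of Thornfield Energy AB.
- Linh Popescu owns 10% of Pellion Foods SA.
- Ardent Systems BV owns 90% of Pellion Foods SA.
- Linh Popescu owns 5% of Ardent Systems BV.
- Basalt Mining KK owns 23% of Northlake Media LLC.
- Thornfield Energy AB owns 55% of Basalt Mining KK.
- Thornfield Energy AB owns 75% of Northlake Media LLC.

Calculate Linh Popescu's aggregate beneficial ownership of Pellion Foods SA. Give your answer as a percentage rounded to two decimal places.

Linh reaches Pellion along 3 paths.
Via Thornfield → Ardent: 100% × 81% × 90% = 72.9%.
Via Ardent: 5% × 90% = 4.5%.
Direct stake: 10% = 10%.
Total: 72.9% + 4.5% + 10% = 87.4%.
Rounded: 87.40%.

87.40%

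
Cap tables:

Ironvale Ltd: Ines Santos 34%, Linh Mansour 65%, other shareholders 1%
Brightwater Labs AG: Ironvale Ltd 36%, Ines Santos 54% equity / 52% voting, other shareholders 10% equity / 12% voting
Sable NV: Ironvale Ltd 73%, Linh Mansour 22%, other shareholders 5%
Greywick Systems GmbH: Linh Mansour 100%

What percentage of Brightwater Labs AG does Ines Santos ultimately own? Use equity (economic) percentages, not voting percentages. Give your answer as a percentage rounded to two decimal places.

Ines reaches Brightwater along 2 paths.
Via Ironvale: 34% × 36% = 12.24%.
Direct stake: 54% = 54%.
Total: 12.24% + 54% = 66.24%.

66.24%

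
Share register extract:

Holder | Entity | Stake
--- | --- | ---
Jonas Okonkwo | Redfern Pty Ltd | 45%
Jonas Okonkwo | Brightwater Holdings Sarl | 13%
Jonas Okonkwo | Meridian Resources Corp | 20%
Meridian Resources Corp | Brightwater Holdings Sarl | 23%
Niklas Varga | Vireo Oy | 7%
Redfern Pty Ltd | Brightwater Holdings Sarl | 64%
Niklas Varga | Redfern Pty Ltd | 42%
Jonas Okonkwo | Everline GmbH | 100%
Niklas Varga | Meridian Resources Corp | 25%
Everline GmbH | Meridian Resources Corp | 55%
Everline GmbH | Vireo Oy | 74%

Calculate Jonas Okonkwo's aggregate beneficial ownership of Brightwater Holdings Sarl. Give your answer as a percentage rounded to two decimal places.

Jonas reaches Brightwater along 4 paths.
Direct stake: 13% = 13%.
Via Redfern: 45% × 64% = 28.8%.
Via Everline → Meridian: 100% × 55% × 23% = 12.65%.
Via Meridian: 20% × 23% = 4.6%.
Total: 13% + 28.8% + 12.65% + 4.6% = 59.05%.

59.05%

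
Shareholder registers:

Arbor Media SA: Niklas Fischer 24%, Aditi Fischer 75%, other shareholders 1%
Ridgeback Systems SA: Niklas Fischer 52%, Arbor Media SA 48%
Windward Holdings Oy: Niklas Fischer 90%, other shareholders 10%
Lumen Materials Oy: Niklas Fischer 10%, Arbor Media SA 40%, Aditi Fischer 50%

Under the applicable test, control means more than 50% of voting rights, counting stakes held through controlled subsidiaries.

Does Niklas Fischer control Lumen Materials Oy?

Niklas holds 52% of Ridgeback, so Niklas controls Ridgeback.
Niklas holds 90% of Windward, so Niklas controls Windward.
In Lumen, Niklas's side holds only 10%, not > 50%.
So Niklas does not control Lumen.

No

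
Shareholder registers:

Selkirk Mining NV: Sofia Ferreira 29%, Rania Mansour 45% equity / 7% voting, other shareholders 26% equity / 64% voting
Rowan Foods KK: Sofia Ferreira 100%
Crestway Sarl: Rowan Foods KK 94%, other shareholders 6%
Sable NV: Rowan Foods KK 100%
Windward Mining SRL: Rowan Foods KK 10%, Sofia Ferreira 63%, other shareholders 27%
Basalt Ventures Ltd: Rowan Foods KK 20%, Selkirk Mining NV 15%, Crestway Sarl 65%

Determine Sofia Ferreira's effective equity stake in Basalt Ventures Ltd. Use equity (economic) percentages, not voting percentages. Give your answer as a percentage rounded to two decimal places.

85.45%

Sofia reaches Basalt along 3 paths.
Via Rowan: 100% × 20% = 20%.
Via Selkirk: 29% × 15% = 4.35%.
Via Rowan → Crestway: 100% × 94% × 65% = 61.1%.
Total: 20% + 4.35% + 61.1% = 85.45%.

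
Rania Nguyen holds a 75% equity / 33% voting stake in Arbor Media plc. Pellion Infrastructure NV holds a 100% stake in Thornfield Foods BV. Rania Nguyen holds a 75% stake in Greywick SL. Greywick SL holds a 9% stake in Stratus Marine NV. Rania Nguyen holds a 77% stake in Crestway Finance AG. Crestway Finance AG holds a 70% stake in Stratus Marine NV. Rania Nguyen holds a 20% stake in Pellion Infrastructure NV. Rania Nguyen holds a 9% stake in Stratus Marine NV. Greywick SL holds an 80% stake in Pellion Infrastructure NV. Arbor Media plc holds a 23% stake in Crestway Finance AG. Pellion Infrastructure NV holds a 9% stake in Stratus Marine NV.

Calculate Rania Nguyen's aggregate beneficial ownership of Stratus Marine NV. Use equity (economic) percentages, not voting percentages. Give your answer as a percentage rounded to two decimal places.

88.93%

Rania reaches Stratus along 6 paths.
Via Greywick → Pellion: 75% × 80% × 9% = 5.4%.
Via Pellion: 20% × 9% = 1.8%.
Via Greywick: 75% × 9% = 6.75%.
Via Arbor → Crestway: 75% × 23% × 70% = 12.075%.
Via Crestway: 77% × 70% = 53.9%.
Direct stake: 9% = 9%.
Total: 5.4% + 1.8% + 6.75% + 12.075% + 53.9% + 9% = 88.925%.
Rounded: 88.93%.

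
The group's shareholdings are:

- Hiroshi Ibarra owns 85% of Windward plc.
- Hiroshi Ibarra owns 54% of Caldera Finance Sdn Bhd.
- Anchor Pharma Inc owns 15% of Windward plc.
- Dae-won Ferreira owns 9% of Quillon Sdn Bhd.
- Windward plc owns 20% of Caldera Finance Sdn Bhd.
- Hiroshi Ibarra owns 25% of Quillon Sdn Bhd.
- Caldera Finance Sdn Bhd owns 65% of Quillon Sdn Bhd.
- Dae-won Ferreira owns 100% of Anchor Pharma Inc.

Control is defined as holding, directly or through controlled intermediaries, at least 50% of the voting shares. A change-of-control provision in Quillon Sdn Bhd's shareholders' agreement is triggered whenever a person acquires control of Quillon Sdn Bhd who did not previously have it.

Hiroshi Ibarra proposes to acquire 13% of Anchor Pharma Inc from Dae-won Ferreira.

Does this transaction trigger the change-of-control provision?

No

The purchase adds only to Hiroshi's holdings (Dae-won's stake shrinks), so Hiroshi is the only person who could newly come to control Quillon.
Hiroshi holds 85% of Windward, so Hiroshi controls Windward.
Windward and Hiroshi together hold 20% + 54% = 74% of Caldera, so Hiroshi controls Caldera.
Hiroshi and Caldera together hold 25% + 65% = 90% of Quillon, so Hiroshi controls Quillon.
So Hiroshi already controls Quillon before the transaction.
After the purchase, Hiroshi holds 13% of Anchor directly, and Dae-won's stake falls to 87%.
Hiroshi controlled Quillon already, so this is not a new person acquiring control; every other person's position is unchanged or reduced.
No new person acquires control, so the clause is not triggered.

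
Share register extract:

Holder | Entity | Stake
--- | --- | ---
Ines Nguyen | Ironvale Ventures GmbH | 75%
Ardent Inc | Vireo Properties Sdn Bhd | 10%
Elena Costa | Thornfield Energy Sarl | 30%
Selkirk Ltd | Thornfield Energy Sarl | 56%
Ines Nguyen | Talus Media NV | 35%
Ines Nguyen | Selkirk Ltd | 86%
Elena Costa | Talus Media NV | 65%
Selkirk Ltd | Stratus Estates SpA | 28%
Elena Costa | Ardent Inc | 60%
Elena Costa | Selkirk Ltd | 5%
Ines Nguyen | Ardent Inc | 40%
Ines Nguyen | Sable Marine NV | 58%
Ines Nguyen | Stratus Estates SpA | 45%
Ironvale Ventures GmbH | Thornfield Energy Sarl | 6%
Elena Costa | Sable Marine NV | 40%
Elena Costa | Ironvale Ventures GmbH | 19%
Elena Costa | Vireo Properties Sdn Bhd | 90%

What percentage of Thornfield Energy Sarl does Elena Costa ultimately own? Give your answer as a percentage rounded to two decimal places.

33.94%

Elena reaches Thornfield along 3 paths.
Direct stake: 30% = 30%.
Via Selkirk: 5% × 56% = 2.8%.
Via Ironvale: 19% × 6% = 1.14%.
Total: 30% + 2.8% + 1.14% = 33.94%.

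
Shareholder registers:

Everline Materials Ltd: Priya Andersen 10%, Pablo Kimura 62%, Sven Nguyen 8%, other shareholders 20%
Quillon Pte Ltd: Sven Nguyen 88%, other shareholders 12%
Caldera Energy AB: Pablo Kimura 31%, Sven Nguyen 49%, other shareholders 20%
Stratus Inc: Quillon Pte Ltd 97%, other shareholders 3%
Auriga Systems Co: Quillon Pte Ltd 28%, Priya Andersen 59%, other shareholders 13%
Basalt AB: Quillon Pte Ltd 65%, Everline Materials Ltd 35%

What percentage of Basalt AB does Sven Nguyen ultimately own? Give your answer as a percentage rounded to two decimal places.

60.00%

Sven reaches Basalt along 2 paths.
Via Quillon: 88% × 65% = 57.2%.
Via Everline: 8% × 35% = 2.8%.
Total: 57.2% + 2.8% = 60%.
Rounded: 60.00%.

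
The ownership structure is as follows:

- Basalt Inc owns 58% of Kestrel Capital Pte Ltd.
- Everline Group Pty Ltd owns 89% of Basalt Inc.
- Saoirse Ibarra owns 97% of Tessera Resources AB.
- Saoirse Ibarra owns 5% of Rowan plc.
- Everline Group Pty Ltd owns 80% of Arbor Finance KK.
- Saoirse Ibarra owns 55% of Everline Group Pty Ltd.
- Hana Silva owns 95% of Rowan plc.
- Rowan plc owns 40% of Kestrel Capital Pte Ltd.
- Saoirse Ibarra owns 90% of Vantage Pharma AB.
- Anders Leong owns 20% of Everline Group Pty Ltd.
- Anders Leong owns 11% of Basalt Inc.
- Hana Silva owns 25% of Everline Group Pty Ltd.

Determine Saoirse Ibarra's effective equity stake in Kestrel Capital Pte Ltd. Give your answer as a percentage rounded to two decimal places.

30.39%

Saoirse reaches Kestrel along 2 paths.
Via Rowan: 5% × 40% = 2%.
Via Everline → Basalt: 55% × 89% × 58% = 28.391%.
Total: 2% + 28.391% = 30.391%.
Rounded: 30.39%.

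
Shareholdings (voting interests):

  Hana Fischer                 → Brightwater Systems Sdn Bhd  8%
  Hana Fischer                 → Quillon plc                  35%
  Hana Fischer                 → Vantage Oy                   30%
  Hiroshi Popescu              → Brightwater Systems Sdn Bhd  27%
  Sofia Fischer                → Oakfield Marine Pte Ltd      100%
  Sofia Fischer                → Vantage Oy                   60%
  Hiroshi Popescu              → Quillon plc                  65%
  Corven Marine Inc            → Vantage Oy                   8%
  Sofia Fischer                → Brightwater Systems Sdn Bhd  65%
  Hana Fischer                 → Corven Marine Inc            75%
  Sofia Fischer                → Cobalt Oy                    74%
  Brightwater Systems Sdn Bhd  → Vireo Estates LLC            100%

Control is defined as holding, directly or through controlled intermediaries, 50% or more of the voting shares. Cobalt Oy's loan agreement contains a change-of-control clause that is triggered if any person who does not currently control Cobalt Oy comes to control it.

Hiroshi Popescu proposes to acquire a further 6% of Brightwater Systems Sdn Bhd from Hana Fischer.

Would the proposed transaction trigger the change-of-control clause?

No

The purchase adds only to Hiroshi's holdings (Hana's stake shrinks), so Hiroshi is the only person who could newly come to control Cobalt.
Hiroshi holds 65% of Quillon, so Hiroshi controls Quillon.
Neither Hiroshi nor any entity Hiroshi controls holds any voting interest in Cobalt.
So before the transaction, Hiroshi does not control Cobalt.
After the purchase, Hiroshi's direct stake in Brightwater rises to 27% + 6% = 33%, and Hana's stake falls to 2%.
Hiroshi's side now holds 33% of Brightwater, not ≥ 50%, so Hiroshi still does not control Brightwater.
After the transaction, neither Hiroshi nor any entity Hiroshi controls holds a voting interest in Cobalt, so Hiroshi still does not control it.
No new person acquires control, so the clause is not triggered.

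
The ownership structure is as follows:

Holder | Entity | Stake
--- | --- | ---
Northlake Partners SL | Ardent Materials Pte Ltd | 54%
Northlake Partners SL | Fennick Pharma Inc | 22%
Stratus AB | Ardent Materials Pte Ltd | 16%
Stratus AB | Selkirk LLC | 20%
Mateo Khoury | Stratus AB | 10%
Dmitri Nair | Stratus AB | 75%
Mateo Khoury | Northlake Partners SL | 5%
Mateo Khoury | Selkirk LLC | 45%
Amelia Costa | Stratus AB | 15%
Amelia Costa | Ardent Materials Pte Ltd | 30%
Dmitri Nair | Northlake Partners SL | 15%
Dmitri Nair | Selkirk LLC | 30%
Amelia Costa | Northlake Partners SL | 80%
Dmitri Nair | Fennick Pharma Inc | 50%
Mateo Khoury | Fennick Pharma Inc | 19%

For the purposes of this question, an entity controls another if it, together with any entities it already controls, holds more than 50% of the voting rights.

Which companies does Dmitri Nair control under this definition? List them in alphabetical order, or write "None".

Dmitri holds 75% of Stratus, so Dmitri controls Stratus.
No other company's threshold is met.

Stratus AB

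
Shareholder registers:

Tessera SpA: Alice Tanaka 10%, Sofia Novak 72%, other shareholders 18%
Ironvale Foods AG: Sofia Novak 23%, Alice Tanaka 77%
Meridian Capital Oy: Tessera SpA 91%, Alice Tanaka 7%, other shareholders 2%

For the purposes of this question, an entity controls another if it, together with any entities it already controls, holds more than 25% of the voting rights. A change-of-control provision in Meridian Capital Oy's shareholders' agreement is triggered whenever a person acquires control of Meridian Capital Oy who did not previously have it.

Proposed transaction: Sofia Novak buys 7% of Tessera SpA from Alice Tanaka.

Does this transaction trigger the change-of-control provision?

No

The purchase adds only to Sofia's holdings (Alice's stake shrinks), so Sofia is the only person who could newly come to control Meridian.
Sofia holds 72% of Tessera, so Sofia controls Tessera.
Tessera holds 91% of Meridian, so Sofia controls Meridian.
So Sofia already controls Meridian before the transaction.
After the purchase, Sofia's direct stake in Tessera rises to 72% + 7% = 79%, and Alice's stake falls to 3%.
Sofia controlled Meridian already, so this is not a new person acquiring control; every other person's position is unchanged or reduced.
No new person acquires control, so the clause is not triggered.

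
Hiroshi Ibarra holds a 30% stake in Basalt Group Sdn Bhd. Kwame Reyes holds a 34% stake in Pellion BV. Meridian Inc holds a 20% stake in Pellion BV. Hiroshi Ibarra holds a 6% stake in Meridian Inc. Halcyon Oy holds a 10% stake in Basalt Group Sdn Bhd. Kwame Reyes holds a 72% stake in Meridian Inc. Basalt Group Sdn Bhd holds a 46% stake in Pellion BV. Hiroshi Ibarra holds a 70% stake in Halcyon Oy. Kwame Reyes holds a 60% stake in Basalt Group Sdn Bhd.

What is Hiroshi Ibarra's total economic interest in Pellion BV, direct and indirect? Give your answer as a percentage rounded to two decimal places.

Hiroshi reaches Pellion along 3 paths.
Via Meridian: 6% × 20% = 1.2%.
Via Halcyon → Basalt: 70% × 10% × 46% = 3.22%.
Via Basalt: 30% × 46% = 13.8%.
Total: 1.2% + 3.22% + 13.8% = 18.22%.

18.22%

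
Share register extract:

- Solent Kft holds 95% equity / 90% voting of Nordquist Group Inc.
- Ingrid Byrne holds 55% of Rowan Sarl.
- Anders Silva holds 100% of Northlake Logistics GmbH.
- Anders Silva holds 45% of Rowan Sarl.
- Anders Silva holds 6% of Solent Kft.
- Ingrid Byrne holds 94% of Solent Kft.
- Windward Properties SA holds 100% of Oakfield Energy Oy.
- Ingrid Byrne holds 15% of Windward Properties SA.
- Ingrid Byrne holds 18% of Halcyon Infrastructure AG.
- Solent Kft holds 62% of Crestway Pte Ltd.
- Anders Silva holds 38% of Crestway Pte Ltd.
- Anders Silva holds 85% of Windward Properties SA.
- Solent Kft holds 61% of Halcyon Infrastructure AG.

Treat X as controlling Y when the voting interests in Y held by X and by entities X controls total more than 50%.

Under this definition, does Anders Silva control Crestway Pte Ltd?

No

Anders holds 85% of Windward, so Anders controls Windward.
Anders holds 100% of Northlake, so Anders controls Northlake.
Windward holds 100% of Oakfield, so Anders controls Oakfield.
In Crestway, Anders's side holds only 38%, not > 50%.
So Anders does not control Crestway.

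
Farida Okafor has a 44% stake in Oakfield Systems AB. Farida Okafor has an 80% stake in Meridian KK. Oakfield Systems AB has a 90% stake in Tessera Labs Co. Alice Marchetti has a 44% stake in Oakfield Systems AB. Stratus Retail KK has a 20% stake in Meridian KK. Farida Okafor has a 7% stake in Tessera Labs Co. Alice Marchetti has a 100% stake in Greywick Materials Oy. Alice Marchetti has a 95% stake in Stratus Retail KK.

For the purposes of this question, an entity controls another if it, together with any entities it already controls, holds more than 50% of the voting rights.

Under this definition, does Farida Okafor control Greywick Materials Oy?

Farida holds 80% of Meridian, so Farida controls Meridian.
Neither Farida nor any entity Farida controls holds any voting interest in Greywick.
So Farida does not control Greywick.

No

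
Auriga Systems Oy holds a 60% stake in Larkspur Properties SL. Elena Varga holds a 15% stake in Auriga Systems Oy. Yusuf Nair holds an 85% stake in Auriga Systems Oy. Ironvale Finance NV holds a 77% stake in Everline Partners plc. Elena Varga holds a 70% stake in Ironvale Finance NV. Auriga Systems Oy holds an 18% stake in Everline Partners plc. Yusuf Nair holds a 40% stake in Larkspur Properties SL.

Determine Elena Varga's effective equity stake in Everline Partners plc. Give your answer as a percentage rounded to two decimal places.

Elena reaches Everline along 2 paths.
Via Ironvale: 70% × 77% = 53.9%.
Via Auriga: 15% × 18% = 2.7%.
Total: 53.9% + 2.7% = 56.6%.
Rounded: 56.60%.

56.60%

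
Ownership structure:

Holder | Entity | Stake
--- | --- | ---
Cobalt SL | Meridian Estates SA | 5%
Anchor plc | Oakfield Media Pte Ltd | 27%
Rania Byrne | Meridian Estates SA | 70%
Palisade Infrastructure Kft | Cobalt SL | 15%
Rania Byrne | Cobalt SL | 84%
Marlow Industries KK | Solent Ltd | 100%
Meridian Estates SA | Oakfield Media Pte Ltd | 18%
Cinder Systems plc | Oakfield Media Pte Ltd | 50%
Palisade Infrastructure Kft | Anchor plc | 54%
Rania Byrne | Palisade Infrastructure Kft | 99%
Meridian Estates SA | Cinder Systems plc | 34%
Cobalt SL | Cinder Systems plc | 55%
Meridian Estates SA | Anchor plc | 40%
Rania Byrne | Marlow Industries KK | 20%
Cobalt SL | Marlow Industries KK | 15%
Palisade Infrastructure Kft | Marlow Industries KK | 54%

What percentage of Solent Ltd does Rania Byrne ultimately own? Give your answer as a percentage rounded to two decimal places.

Rania reaches Solent along 4 paths.
Via Palisade → Marlow: 99% × 54% × 100% = 53.46%.
Via Marlow: 20% × 100% = 20%.
Via Cobalt → Marlow: 84% × 15% × 100% = 12.6%.
Via Palisade → Cobalt → Marlow: 99% × 15% × 15% × 100% = 2.2275%.
Total: 53.46% + 20% + 12.6% + 2.2275% = 88.2875%.
Rounded: 88.29%.

88.29%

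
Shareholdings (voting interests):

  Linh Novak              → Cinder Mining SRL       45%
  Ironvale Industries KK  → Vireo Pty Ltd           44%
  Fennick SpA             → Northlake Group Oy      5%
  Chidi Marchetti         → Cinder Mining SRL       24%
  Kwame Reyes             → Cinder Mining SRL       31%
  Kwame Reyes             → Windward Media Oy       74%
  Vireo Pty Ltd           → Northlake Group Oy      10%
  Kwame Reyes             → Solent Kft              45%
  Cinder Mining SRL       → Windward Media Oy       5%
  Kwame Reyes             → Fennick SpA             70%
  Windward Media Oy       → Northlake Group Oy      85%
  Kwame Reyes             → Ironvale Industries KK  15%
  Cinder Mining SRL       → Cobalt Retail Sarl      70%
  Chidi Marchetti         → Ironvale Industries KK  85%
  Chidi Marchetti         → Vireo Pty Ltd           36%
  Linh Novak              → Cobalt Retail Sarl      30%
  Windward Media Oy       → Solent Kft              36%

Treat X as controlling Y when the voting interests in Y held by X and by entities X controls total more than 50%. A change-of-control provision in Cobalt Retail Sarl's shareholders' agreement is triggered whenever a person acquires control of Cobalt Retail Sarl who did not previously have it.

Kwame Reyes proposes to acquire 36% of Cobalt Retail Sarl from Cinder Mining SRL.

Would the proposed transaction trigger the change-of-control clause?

No

The purchase adds only to Kwame's holdings (Cinder's stake shrinks), so Kwame is the only person who could newly come to control Cobalt.
Kwame holds 70% of Fennick, so Kwame controls Fennick.
Kwame holds 74% of Windward, so Kwame controls Windward.
Kwame and Windward together hold 45% + 36% = 81% of Solent, so Kwame controls Solent.
Fennick and Windward together hold 5% + 85% = 90% of Northlake, so Kwame controls Northlake.
Neither Kwame nor any entity Kwame controls holds any voting interest in Cobalt.
So before the transaction, Kwame does not control Cobalt.
After the purchase, Kwame holds 36% of Cobalt directly, and Cinder's stake falls to 34%.
After the transaction, Kwame's side holds 36% of Cobalt, not > 50%, so Kwame still does not control Cobalt.
No new person acquires control, so the clause is not triggered.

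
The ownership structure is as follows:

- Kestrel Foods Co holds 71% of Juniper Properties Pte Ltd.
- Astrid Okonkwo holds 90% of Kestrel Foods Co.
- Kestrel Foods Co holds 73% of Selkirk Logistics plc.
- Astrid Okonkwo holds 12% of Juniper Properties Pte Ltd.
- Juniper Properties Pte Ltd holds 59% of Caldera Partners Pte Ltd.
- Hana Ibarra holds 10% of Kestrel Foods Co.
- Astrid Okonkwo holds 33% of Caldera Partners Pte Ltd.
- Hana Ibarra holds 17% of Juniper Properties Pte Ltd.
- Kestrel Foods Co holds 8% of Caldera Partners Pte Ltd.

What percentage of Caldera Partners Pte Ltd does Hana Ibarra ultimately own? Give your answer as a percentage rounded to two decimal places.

Hana reaches Caldera along 3 paths.
Via Kestrel → Juniper: 10% × 71% × 59% = 4.189%.
Via Juniper: 17% × 59% = 10.03%.
Via Kestrel: 10% × 8% = 0.8%.
Total: 4.189% + 10.03% + 0.8% = 15.019%.
Rounded: 15.02%.

15.02%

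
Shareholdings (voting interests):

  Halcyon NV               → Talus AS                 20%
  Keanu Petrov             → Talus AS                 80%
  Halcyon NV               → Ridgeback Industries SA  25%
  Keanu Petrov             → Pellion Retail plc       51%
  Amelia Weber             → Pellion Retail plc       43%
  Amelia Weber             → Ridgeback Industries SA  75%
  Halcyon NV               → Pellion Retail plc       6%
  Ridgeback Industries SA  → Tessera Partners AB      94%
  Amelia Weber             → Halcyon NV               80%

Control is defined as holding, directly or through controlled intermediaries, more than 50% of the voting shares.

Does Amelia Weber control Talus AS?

Amelia holds 80% of Halcyon, so Amelia controls Halcyon.
Amelia and Halcyon together hold 75% + 25% = 100% of Ridgeback, so Amelia controls Ridgeback.
Ridgeback holds 94% of Tessera, so Amelia controls Tessera.
In Talus, Amelia's side holds only 20%, not > 50%.
So Amelia does not control Talus.

No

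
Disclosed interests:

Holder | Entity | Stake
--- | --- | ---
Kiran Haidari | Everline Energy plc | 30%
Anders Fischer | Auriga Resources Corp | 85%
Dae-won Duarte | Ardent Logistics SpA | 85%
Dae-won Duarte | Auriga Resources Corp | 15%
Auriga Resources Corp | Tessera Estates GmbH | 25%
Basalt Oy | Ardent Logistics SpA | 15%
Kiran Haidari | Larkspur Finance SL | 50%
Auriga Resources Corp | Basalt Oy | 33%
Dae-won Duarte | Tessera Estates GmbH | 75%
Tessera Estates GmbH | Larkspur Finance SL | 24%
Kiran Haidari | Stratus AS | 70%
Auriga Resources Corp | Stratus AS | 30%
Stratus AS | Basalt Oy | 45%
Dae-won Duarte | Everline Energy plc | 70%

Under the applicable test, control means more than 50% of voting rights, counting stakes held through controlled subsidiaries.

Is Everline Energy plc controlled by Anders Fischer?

Anders holds 85% of Auriga, so Anders controls Auriga.
Neither Anders nor any entity Anders controls holds any voting interest in Everline.
So Anders does not control Everline.

No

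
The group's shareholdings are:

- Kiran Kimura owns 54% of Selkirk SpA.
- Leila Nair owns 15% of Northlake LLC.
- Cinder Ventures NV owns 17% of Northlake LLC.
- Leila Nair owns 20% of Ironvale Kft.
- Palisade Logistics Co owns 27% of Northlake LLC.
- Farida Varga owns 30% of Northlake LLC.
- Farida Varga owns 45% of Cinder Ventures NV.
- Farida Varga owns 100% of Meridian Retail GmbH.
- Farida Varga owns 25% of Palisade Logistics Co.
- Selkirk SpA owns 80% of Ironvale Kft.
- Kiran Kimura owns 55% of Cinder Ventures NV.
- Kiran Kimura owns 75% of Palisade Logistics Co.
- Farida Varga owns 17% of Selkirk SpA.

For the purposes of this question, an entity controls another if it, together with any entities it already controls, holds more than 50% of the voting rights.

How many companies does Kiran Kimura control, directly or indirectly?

Kiran holds 55% of Cinder, so Kiran controls Cinder.
Kiran holds 75% of Palisade, so Kiran controls Palisade.
Kiran holds 54% of Selkirk, so Kiran controls Selkirk.
Selkirk holds 80% of Ironvale, so Kiran controls Ironvale.
No other company's threshold is met.
Kiran controls 4 companies.

4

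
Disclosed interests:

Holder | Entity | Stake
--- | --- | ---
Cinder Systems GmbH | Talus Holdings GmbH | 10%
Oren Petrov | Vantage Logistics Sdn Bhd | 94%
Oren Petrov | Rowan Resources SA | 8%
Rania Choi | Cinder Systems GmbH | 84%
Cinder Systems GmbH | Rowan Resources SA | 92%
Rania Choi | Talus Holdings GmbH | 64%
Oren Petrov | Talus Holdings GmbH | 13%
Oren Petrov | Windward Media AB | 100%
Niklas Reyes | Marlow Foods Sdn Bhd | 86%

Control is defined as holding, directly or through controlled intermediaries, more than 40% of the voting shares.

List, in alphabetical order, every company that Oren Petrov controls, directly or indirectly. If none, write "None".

Vantage Logistics Sdn Bhd, Windward Media AB

Oren holds 100% of Windward, so Oren controls Windward.
Oren holds 94% of Vantage, so Oren controls Vantage.
No other company's threshold is met.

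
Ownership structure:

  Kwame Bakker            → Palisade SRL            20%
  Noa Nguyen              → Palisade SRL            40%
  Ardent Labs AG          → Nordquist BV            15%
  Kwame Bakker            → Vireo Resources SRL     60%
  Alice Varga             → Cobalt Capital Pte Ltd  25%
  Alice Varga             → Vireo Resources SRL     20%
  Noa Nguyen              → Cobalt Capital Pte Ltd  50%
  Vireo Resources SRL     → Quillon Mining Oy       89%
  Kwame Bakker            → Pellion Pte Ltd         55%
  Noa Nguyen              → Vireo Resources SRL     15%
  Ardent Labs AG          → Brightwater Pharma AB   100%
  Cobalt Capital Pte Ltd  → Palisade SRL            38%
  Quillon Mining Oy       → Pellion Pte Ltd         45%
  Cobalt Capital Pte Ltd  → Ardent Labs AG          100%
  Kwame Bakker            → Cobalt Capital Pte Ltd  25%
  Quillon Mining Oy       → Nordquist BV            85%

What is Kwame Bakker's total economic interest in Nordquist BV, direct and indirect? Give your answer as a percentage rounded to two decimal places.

Kwame reaches Nordquist along 2 paths.
Via Cobalt → Ardent: 25% × 100% × 15% = 3.75%.
Via Vireo → Quillon: 60% × 89% × 85% = 45.39%.
Total: 3.75% + 45.39% = 49.14%.

49.14%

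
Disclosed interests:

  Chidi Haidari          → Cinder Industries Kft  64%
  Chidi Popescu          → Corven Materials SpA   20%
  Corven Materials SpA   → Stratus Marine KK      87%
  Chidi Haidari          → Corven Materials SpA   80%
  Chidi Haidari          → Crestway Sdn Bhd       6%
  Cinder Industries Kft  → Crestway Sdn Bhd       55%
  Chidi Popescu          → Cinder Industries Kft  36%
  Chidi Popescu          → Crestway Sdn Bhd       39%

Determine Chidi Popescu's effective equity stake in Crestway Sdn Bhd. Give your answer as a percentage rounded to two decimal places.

58.80%

Chidi Popescu reaches Crestway along 2 paths.
Direct stake: 39% = 39%.
Via Cinder: 36% × 55% = 19.8%.
Total: 39% + 19.8% = 58.8%.
Rounded: 58.80%.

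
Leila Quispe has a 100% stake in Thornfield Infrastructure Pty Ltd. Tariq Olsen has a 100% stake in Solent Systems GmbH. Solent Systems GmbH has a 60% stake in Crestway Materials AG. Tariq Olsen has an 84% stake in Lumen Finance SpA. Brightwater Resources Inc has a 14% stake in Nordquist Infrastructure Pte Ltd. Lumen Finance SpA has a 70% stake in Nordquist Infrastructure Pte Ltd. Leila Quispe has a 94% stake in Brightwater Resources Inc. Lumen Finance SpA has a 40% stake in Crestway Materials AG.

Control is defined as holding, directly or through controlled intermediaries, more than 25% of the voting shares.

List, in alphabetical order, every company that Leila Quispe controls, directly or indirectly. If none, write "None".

Leila holds 94% of Brightwater, so Leila controls Brightwater.
Leila holds 100% of Thornfield, so Leila controls Thornfield.
No other company's threshold is met.

Brightwater Resources Inc, Thornfield Infrastructure Pty Ltd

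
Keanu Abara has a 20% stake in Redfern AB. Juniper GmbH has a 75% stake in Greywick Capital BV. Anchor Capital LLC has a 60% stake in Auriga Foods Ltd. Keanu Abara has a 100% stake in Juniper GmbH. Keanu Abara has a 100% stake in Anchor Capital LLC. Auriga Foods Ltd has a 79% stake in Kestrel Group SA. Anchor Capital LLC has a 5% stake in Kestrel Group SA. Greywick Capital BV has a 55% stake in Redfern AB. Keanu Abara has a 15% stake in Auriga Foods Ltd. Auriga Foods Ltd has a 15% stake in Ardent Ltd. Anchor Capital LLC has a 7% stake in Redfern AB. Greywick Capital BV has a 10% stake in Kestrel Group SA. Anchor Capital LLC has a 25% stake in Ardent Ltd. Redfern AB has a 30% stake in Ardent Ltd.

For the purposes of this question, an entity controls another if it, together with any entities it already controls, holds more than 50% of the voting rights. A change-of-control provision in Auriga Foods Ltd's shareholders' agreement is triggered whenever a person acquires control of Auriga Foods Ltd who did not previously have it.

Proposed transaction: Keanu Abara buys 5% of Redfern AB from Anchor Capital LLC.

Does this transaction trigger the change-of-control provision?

The purchase adds only to Keanu's holdings (Anchor's stake shrinks), so Keanu is the only person who could newly come to control Auriga.
Keanu holds 100% of Anchor, so Keanu controls Anchor.
Anchor and Keanu together hold 60% + 15% = 75% of Auriga, so Keanu controls Auriga.
So Keanu already controls Auriga before the transaction.
After the purchase, Keanu's direct stake in Redfern rises to 20% + 5% = 25%, and Anchor's stake falls to 2%.
Keanu controlled Auriga already, so this is not a new person acquiring control; every other person's position is unchanged or reduced.
No new person acquires control, so the clause is not triggered.

No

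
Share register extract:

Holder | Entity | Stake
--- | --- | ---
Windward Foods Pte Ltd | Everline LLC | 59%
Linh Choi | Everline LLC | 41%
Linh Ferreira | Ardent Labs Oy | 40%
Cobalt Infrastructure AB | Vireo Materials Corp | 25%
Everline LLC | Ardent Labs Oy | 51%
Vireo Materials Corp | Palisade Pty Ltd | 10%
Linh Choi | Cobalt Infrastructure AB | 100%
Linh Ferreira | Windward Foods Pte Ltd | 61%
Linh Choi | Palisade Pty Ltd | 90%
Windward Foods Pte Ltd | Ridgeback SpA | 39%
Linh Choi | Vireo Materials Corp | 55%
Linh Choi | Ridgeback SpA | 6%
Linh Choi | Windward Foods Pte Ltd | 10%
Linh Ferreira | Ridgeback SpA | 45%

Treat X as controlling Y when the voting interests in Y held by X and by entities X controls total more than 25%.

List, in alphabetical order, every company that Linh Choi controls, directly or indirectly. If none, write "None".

Linh Choi holds 100% of Cobalt, so Linh Choi controls Cobalt.
Linh Choi holds 41% of Everline, so Linh Choi controls Everline.
Linh Choi and Cobalt together hold 55% + 25% = 80% of Vireo, so Linh Choi controls Vireo.
Everline holds 51% of Ardent, so Linh Choi controls Ardent.
Vireo and Linh Choi together hold 10% + 90% = 100% of Palisade, so Linh Choi controls Palisade.
No other company's threshold is met.

Ardent Labs Oy, Cobalt Infrastructure AB, Everline LLC, Palisade Pty Ltd, Vireo Materials Corp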